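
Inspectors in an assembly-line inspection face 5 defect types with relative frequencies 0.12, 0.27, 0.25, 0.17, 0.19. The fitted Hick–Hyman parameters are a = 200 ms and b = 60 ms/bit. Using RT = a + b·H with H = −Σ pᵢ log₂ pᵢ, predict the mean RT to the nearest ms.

336 ms

Entropy contributions −pᵢ log₂ pᵢ: 0.3671, 0.5100, 0.5000, 0.4346, 0.4552; sum H = 2.2669 bits.
RT = a + bH = 200 + 60·2.2669 = 336.01 ms.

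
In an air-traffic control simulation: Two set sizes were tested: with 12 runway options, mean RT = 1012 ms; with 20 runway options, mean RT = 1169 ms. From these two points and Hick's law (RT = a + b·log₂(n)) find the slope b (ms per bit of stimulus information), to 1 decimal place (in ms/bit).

b = (RT₂ − RT₁)/(log₂ n₂ − log₂ n₁) = (1169 − 1012)/(4.3219 − 3.5850) = 213.036 ms/bit.

213.0 ms/bit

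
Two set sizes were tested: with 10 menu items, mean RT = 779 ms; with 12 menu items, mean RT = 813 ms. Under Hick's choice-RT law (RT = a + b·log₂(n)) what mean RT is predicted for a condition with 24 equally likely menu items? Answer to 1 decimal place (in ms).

942.3 ms

Fit slope and intercept:
  b = (813 − 779) / (log₂ 12 − log₂ 10) = 34 / (3.5850 − 3.3219) = 129.261 ms/bit
  a = 779 − 129.261 × 3.3219 = 349.605 ms
Then RT(24) = 349.605 + 129.261 × log₂ 24 = 349.605 + 129.261 × 4.5850 ≈ 942.261 ms.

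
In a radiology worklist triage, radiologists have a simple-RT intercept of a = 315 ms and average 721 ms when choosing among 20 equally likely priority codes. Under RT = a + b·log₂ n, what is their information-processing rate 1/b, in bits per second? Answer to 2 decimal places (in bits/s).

b = (721 − 315)/log₂ 20 = 406/4.3219 = 93.940 ms per bit = 0.09394 s/bit; the reciprocal is 10.645 bits/s.

10.65 bits/s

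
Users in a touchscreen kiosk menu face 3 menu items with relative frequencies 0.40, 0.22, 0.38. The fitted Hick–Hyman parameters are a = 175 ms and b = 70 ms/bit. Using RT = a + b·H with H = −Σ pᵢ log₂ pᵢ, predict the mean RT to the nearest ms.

Entropy contributions −pᵢ log₂ pᵢ: 0.5288, 0.4806, 0.5305; sum H = 1.5398 bits.
RT = a + bH = 175 + 70·1.5398 = 282.79 ms.

283 ms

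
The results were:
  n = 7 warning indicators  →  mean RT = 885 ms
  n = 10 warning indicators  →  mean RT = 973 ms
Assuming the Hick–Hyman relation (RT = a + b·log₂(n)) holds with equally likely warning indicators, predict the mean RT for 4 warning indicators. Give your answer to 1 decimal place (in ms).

RT is linear in log₂ n, so two points fix the line:
  b = (973 − 885) / (log₂ 10 − log₂ 7) = 88 / (3.3219 − 2.8074) = 171.016 ms/bit
  a = 885 − 171.016 × 2.8074 = 404.899 ms
Then RT(4) = 404.899 + 171.016 × log₂ 4 = 404.899 + 171.016 × 2 ≈ 746.930 ms.

746.9 ms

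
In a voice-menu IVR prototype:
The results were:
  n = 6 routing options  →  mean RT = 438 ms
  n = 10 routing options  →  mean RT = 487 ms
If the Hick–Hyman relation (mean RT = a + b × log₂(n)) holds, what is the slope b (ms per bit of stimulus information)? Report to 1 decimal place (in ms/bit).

b = (RT₂ − RT₁)/(log₂ n₂ − log₂ n₁) = (487 − 438)/(3.3219 − 2.5850) = 66.489 ms/bit.

66.5 ms/bit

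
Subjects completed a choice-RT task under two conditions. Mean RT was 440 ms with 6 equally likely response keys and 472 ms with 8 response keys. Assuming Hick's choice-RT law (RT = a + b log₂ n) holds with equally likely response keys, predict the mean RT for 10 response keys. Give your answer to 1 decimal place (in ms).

496.8 ms

Fit slope and intercept:
  b = (472 − 440) / (log₂ 8 − log₂ 6) = 32 / (3 − 2.5850) = 77.101 ms/bit
  a = 440 − 77.101 × 2.5850 = 240.696 ms
Then RT(10) = 240.696 + 77.101 × log₂ 10 = 240.696 + 77.101 × 3.3219 ≈ 496.821 ms.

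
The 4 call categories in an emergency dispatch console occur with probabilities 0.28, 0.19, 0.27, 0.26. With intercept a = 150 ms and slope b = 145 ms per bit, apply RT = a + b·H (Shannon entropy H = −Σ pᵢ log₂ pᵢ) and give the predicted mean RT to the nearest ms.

438 ms

Entropy contributions −pᵢ log₂ pᵢ: 0.5142, 0.4552, 0.5100, 0.5053; sum H = 1.9848 bits.
RT = a + bH = 150 + 145·1.9848 = 437.79 ms.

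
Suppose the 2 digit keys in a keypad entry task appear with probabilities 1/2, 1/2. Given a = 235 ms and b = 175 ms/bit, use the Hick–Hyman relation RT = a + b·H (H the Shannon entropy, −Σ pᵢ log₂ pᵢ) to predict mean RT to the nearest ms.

410 ms

H = −Σ pᵢ log₂ pᵢ = 0.5·1 + 0.5·1 = 1.000 bits.
RT = 235 + 175 × 1.000 = 410.00 ms.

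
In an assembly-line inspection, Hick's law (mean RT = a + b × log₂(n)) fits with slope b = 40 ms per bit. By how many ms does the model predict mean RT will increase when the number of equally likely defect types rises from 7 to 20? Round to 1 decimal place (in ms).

60.6 ms

Only the slope matters, since a is common to both: ΔRT = b·log₂(n₂/n₁).
log₂(20) − log₂(7) = 4.3219 − 2.8074 = 1.5146.
ΔRT = 40 × 1.5146 = 60.583 ms.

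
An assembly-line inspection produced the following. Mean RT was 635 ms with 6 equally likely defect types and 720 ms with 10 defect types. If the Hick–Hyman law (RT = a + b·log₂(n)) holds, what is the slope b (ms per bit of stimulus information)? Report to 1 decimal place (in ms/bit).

b = (RT₂ − RT₁)/(log₂ n₂ − log₂ n₁) = (720 − 635)/(3.3219 − 2.5850) = 115.338 ms/bit.

115.3 ms/bit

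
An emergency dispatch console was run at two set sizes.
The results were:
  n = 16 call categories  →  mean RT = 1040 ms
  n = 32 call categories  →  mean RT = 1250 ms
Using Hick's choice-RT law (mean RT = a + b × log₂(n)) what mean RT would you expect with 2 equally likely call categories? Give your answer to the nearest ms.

410 ms

RT is linear in log₂ n, so two points fix the line:
  b = (1250 − 1040) / (log₂ 32 − log₂ 16) = 210 / (5 − 4) = 210 ms/bit
  a = 1040 − 210 × 4 = 200 ms
Then RT(2) = 200 + 210 × log₂ 2 = 200 + 210 × 1 ≈ 410.000 ms.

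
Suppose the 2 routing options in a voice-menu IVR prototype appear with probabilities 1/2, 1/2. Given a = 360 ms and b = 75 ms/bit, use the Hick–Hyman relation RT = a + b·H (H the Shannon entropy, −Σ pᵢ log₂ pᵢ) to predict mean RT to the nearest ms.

435 ms

Each term −pᵢ log₂ pᵢ: 0.5·1 + 0.5·1; summed, H = 1.000 bits.
Mean RT = a + bH = 360 + 75·1.000 = 435.00 ms.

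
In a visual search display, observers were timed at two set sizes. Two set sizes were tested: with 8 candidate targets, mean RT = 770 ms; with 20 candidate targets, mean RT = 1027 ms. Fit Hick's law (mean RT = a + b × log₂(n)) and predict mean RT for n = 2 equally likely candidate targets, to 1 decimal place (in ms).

RT is linear in log₂ n, so two points fix the line:
  b = (1027 − 770) / (log₂ 20 − log₂ 8) = 257 / (4.3219 − 3) = 194.413 ms/bit
  a = 770 − 194.413 × 3 = 186.761 ms
Then RT(2) = 186.761 + 194.413 × log₂ 2 = 186.761 + 194.413 × 1 ≈ 381.174 ms.

381.2 ms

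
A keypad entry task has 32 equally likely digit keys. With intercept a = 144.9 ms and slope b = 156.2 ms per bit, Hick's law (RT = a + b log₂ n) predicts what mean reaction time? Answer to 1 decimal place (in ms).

925.9 ms

log₂(32) = 5 bits, so RT = 144.9 + 156.2 × 5 ≈ 925.900 ms.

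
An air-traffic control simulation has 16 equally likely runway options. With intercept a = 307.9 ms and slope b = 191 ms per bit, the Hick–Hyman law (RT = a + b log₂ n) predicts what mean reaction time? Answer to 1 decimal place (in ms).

log₂(16) = 4 bits, so RT = 307.9 + 191 × 4 ≈ 1071.900 ms.

1071.9 ms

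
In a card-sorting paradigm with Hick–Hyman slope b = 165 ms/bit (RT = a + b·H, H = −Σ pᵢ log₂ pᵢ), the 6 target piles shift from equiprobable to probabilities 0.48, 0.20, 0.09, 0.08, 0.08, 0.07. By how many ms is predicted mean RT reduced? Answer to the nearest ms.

Equiprobable entropy H₀ = log₂ 6 = 2.5850 bits.
Skewed entropy H = −Σ pᵢ log₂ pᵢ = 2.1369 bits.
ΔRT = b·(H₀ − H) = 165 × 0.4481 = 73.93 ms.

74 ms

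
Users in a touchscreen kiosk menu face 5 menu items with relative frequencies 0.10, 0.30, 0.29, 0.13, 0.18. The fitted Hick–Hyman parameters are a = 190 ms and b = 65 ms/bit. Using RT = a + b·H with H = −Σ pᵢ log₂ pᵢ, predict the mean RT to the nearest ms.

333 ms

H = 0.10·log₂(1/0.10) + 0.30·log₂(1/0.30) + 0.29·log₂(1/0.29) + 0.13·log₂(1/0.13) + 0.18·log₂(1/0.18) = 2.1991 bits.
RT = 190 + 65 × 2.1991 = 332.94 ms.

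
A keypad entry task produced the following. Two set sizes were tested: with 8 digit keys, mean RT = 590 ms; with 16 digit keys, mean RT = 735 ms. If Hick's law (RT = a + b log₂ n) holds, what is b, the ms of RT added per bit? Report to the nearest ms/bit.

b = (RT₂ − RT₁)/(log₂ n₂ − log₂ n₁) = (735 − 590)/(4 − 3) = 145 ms/bit.

145 ms/bit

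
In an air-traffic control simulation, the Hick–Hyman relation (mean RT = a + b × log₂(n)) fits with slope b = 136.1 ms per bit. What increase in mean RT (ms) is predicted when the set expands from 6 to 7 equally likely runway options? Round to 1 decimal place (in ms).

ΔRT = (a + b log₂ n₂) − (a + b log₂ n₁) = b·(log₂ n₂ − log₂ n₁).
log₂(7) − log₂(6) = 2.8074 − 2.5850 = 0.2224.
ΔRT = 136.1 × 0.2224 = 30.268 ms.

30.3 ms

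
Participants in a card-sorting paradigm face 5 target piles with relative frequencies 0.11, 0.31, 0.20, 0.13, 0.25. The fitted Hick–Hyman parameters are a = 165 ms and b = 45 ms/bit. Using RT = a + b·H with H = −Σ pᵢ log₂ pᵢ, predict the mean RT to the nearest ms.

265 ms

Entropy contributions −pᵢ log₂ pᵢ: 0.3503, 0.5238, 0.4644, 0.3826, 0.5000; sum H = 2.2211 bits.
RT = a + bH = 165 + 45·2.2211 = 264.95 ms.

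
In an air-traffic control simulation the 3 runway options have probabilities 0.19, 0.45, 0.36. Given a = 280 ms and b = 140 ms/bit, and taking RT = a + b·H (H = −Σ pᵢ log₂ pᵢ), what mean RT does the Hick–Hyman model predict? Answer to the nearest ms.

491 ms

H = 0.19·log₂(1/0.19) + 0.45·log₂(1/0.45) + 0.36·log₂(1/0.36) = 1.5042 bits.
RT = 280 + 140 × 1.5042 = 490.59 ms.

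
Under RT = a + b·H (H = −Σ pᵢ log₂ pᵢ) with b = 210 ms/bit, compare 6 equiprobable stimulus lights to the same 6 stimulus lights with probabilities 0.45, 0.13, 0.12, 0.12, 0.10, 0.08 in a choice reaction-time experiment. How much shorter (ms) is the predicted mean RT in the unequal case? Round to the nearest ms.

68 ms

Equiprobable entropy H₀ = log₂ 6 = 2.5850 bits.
Skewed entropy H = −Σ pᵢ log₂ pᵢ = 2.2589 bits.
ΔRT = b·(H₀ − H) = 210 × 0.3261 = 68.48 ms.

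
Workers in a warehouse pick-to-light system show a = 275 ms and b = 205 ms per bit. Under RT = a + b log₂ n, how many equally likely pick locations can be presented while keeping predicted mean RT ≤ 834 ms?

Information budget: (834 − 275)/205 = 2.7268 bits, so n ≤ 2^2.7268 = 6.620 → at most 6.

6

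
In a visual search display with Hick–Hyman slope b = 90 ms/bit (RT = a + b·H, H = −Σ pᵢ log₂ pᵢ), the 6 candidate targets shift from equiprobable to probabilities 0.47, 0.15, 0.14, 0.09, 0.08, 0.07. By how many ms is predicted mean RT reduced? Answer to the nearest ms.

Equiprobable entropy H₀ = log₂ 6 = 2.5850 bits.
Skewed entropy H = −Σ pᵢ log₂ pᵢ = 2.1923 bits.
ΔRT = b·(H₀ − H) = 90 × 0.3926 = 35.34 ms.

35 ms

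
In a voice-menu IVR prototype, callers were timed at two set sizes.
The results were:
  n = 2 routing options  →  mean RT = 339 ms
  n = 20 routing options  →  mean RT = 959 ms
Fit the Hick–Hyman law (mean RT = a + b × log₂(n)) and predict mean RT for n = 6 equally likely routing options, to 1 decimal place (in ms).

Fit slope and intercept:
  b = (959 − 339) / (log₂ 20 − log₂ 2) = 620 / (4.3219 − 1) = 186.639 ms/bit
  a = 339 − 186.639 × 1 = 152.361 ms
Then RT(6) = 152.361 + 186.639 × log₂ 6 = 152.361 + 186.639 × 2.5850 ≈ 634.815 ms.

634.8 ms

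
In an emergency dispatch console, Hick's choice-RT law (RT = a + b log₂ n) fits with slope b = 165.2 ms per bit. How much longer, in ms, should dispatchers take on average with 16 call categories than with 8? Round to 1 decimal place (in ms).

ΔRT = (a + b log₂ n₂) − (a + b log₂ n₁) = b·(log₂ n₂ − log₂ n₁).
log₂(16) − log₂(8) = log₂(16/8) = log₂(2) = 1.
ΔRT = 165.2 × 1.0000 = 165.200 ms.

165.2 ms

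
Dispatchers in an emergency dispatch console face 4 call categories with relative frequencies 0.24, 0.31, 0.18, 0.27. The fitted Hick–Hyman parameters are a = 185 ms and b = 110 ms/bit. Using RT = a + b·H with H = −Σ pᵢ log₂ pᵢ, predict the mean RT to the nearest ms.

H = 0.24·log₂(1/0.24) + 0.31·log₂(1/0.31) + 0.18·log₂(1/0.18) + 0.27·log₂(1/0.27) = 1.9733 bits.
RT = 185 + 110 × 1.9733 = 402.06 ms.

402 ms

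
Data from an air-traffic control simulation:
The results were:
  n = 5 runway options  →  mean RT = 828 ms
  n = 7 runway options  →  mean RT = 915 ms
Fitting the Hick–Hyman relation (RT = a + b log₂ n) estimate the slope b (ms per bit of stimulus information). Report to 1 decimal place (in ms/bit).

179.2 ms/bit

Slope: b = (915 − 828) / (log₂ 7 − log₂ 5) = 87/0.4854 = 179.224 ms/bit.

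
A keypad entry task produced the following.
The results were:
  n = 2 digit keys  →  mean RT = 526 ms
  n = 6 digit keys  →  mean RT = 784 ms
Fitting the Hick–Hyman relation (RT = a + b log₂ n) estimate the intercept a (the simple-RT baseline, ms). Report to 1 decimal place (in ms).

363.2 ms

The slope on a log₂ axis is (784 − 526) / (2.5850 − 1) = 162.780 ms/bit.
a = RT₁ − b·log₂ n₁ = 526 − 162.780 × 1 = 363.220 ms.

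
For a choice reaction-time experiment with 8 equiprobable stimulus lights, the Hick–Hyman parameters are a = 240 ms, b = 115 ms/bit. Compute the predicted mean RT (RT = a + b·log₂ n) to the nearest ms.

log₂(8) = 3 bits, so RT = 240 + 115 × 3 ≈ 585.000 ms.

585 ms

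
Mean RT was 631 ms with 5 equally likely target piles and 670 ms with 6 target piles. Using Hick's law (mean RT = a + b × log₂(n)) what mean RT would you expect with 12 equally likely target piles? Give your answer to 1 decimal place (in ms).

818.3 ms

Solve the two-equation system in a and b:
  b = (670 − 631) / (log₂ 6 − log₂ 5) = 39 / (2.5850 − 2.3219) = 148.270 ms/bit
  a = 631 − 148.270 × 2.3219 = 286.729 ms
Then RT(12) = 286.729 + 148.270 × log₂ 12 = 286.729 + 148.270 × 3.5850 ≈ 818.270 ms.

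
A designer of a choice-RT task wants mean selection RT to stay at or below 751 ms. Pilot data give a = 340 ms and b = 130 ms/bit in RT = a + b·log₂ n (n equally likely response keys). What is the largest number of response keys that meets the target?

Set 340 + 130·log₂ n ≤ 751 → log₂ n ≤ (751 − 340)/130 = 3.1615.
So n ≤ 2^3.1615 = 8.948; the largest integer n is 8.

8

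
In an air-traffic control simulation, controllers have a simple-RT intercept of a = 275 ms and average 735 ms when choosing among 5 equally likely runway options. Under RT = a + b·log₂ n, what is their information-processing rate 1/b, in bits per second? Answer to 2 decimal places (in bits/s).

b = (735 − 275)/log₂ 5 = 460/2.3219 = 198.111 ms per bit = 0.19811 s/bit; the reciprocal is 5.048 bits/s.

5.05 bits/s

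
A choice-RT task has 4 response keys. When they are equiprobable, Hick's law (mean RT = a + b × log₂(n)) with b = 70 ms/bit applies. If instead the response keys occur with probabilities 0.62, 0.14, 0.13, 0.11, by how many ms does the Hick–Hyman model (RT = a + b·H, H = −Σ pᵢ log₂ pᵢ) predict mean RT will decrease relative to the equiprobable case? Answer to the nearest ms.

The RT saving is b·ΔH. Equiprobable H₀ = log₂(4) = 2.0000 bits; with the given probabilities H = 1.5576 bits.
b·(H₀ − H) = 70 × (2.0000 − 1.5576) = 30.97 ms.

31 ms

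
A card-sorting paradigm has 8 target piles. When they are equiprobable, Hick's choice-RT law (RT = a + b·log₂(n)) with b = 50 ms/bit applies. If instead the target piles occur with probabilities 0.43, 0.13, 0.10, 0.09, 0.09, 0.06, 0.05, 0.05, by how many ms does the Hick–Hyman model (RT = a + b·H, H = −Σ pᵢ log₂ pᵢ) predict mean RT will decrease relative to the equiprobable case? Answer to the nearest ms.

23 ms

Equiprobable entropy H₀ = log₂ 8 = 3.0000 bits.
Skewed entropy H = −Σ pᵢ log₂ pᵢ = 2.5394 bits.
ΔRT = b·(H₀ − H) = 50 × 0.4606 = 23.03 ms.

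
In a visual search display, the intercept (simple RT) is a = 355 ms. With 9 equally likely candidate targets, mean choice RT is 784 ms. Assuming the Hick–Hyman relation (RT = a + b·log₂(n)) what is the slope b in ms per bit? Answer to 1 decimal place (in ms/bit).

log₂(9) = 3.1699 bits.
b = (RT − a)/log₂ n = (784 − 355) / 3.1699 = 135.334 ms/bit.

135.3 ms/bit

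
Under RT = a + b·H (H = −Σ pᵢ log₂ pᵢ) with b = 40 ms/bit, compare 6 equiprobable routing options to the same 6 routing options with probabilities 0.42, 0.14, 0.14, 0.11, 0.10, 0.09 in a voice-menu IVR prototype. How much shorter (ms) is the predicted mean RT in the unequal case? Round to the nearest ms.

11 ms

The RT saving is b·ΔH. Equiprobable H₀ = log₂(6) = 2.5850 bits; with the given probabilities H = 2.3150 bits.
b·(H₀ − H) = 40 × (2.5850 − 2.3150) = 10.80 ms.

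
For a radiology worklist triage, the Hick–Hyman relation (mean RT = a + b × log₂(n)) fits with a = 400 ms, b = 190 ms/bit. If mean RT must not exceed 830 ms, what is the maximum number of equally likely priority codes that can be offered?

4

190·log₂ n ≤ 830 − 400 = 430, giving log₂ n ≤ 2.2632 and n ≤ 4.800. The largest whole number is 4.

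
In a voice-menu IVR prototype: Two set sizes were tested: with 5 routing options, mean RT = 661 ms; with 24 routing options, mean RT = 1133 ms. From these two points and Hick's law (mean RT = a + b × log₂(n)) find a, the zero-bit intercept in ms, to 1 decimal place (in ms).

The slope on a log₂ axis is (1133 − 661) / (4.5850 − 2.3219) = 208.570 ms/bit.
a = RT₁ − b·log₂ n₁ = 661 − 208.570 × 2.3219 = 176.717 ms.

176.7 ms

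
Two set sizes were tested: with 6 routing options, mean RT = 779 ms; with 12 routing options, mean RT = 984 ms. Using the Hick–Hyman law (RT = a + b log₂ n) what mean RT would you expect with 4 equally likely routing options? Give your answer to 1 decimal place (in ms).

Fit slope and intercept:
  b = (984 − 779) / (log₂ 12 − log₂ 6) = 205 / (3.5850 − 2.5850) = 205.000 ms/bit
  a = 779 − 205.000 × 2.5850 = 249.083 ms
Then RT(4) = 249.083 + 205.000 × log₂ 4 = 249.083 + 205.000 × 2 ≈ 659.083 ms.

659.1 ms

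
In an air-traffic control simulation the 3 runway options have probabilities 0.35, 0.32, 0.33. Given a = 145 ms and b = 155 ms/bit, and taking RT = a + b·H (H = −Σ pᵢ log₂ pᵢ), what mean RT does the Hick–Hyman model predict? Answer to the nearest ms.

H = 0.35·log₂(1/0.35) + 0.32·log₂(1/0.32) + 0.33·log₂(1/0.33) = 1.5840 bits.
RT = 145 + 155 × 1.5840 = 390.51 ms.

391 ms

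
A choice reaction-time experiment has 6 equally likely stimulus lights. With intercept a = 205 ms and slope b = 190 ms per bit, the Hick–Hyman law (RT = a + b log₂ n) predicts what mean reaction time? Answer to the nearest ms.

log₂(6) = 2.5850 bits, so RT = 205 + 190 × 2.5850 ≈ 696.143 ms.

696 ms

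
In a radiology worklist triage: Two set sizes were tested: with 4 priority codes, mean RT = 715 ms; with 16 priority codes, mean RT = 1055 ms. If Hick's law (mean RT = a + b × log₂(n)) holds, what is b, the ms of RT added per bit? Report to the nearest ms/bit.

Slope: b = (1055 − 715) / (log₂ 16 − log₂ 4) = 340/2.0000 = 170 ms/bit.

170 ms/bit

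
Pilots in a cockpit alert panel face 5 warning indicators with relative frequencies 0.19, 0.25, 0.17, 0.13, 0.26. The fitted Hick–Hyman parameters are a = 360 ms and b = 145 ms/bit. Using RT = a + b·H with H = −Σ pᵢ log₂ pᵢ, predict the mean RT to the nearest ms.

Entropy contributions −pᵢ log₂ pᵢ: 0.4552, 0.5000, 0.4346, 0.3826, 0.5053; sum H = 2.2777 bits.
RT = a + bH = 360 + 145·2.2777 = 690.27 ms.

690 ms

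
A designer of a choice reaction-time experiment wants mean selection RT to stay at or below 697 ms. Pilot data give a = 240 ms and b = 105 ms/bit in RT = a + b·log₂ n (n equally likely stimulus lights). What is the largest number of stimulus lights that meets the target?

105·log₂ n ≤ 697 − 240 = 457, giving log₂ n ≤ 4.3524 and n ≤ 20.427. The largest whole number is 20.

20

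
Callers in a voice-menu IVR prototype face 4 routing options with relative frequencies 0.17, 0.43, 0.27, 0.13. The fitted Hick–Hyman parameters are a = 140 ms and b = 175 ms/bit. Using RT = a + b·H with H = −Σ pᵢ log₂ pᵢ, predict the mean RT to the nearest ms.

Entropy contributions −pᵢ log₂ pᵢ: 0.4346, 0.5236, 0.5100, 0.3826; sum H = 1.8508 bits.
RT = a + bH = 140 + 175·1.8508 = 463.89 ms.

464 ms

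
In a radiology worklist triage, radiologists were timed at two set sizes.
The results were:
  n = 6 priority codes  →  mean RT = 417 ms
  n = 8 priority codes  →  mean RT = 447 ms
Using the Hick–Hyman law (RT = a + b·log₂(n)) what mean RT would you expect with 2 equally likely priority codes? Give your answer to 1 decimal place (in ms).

302.4 ms

Solve the two-equation system in a and b:
  b = (447 − 417) / (log₂ 8 − log₂ 6) = 30 / (3 − 2.5850) = 72.283 ms/bit
  a = 417 − 72.283 × 2.5850 = 230.152 ms
Then RT(2) = 230.152 + 72.283 × log₂ 2 = 230.152 + 72.283 × 1 ≈ 302.435 ms.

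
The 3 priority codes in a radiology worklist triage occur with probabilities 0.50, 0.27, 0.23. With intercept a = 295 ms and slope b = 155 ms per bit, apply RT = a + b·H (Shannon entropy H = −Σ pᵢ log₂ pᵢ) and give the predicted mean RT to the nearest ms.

H = 0.50·log₂(1/0.50) + 0.27·log₂(1/0.27) + 0.23·log₂(1/0.23) = 1.4977 bits.
RT = 295 + 155 × 1.4977 = 527.14 ms.

527 ms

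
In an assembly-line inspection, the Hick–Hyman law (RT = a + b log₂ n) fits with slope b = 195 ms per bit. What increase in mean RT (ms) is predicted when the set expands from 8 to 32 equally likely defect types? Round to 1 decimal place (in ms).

ΔRT = (a + b log₂ n₂) − (a + b log₂ n₁) = b·(log₂ n₂ − log₂ n₁).
log₂(32) − log₂(8) = log₂(32/8) = log₂(4) = 2.
ΔRT = 195 × 2.0000 = 390.000 ms.

390.0 ms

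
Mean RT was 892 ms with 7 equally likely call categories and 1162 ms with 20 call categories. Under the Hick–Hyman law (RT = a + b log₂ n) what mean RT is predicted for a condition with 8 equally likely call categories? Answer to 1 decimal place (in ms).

926.3 ms

RT is linear in log₂ n, so two points fix the line:
  b = (1162 − 892) / (log₂ 20 − log₂ 7) = 270 / (4.3219 − 2.8074) = 178.268 ms/bit
  a = 892 − 178.268 × 2.8074 = 391.538 ms
Then RT(8) = 391.538 + 178.268 × log₂ 8 = 391.538 + 178.268 × 3 ≈ 926.342 ms.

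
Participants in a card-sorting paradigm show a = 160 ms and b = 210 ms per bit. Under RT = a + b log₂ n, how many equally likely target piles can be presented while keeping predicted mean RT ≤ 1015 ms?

16

Set 160 + 210·log₂ n ≤ 1015 → log₂ n ≤ (1015 − 160)/210 = 4.0714.
So n ≤ 2^4.0714 = 16.812; the largest integer n is 16.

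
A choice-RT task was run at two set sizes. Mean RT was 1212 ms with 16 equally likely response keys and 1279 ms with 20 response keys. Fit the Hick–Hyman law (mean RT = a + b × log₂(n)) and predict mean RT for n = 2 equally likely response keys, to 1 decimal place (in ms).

587.6 ms

Fit slope and intercept:
  b = (1279 − 1212) / (log₂ 20 − log₂ 16) = 67 / (4.3219 − 4) = 208.121 ms/bit
  a = 1212 − 208.121 × 4 = 379.516 ms
Then RT(2) = 379.516 + 208.121 × log₂ 2 = 379.516 + 208.121 × 1 ≈ 587.637 ms.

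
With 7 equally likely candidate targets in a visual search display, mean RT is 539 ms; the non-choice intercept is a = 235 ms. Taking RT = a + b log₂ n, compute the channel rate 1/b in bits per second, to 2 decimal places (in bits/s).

9.23 bits/s

b = (539 − 235)/log₂ 7 = 304/2.8074 = 108.287 ms per bit = 0.10829 s/bit; the reciprocal is 9.235 bits/s.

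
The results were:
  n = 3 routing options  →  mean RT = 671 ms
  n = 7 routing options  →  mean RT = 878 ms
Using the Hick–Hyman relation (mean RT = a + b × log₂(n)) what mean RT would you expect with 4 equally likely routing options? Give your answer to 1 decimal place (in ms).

741.3 ms

With log₂ n on the abscissa the relation is linear; from the two conditions:
  b = (878 − 671) / (log₂ 7 − log₂ 3) = 207 / (2.8074 − 1.5850) = 169.340 ms/bit
  a = 671 − 169.340 × 1.5850 = 402.602 ms
Then RT(4) = 402.602 + 169.340 × log₂ 4 = 402.602 + 169.340 × 2 ≈ 741.282 ms.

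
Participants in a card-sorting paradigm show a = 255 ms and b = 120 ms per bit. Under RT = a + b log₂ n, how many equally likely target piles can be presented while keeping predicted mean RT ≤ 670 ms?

10

Set 255 + 120·log₂ n ≤ 670 → log₂ n ≤ (670 − 255)/120 = 3.4583.
So n ≤ 2^3.4583 = 10.992; the largest integer n is 10.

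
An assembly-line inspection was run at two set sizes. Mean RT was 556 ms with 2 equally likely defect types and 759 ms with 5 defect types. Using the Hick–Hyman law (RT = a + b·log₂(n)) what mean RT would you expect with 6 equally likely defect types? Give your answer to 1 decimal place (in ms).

Solve the two-equation system in a and b:
  b = (759 − 556) / (log₂ 5 − log₂ 2) = 203 / (2.3219 − 1) = 153.564 ms/bit
  a = 556 − 153.564 × 1 = 402.436 ms
Then RT(6) = 402.436 + 153.564 × log₂ 6 = 402.436 + 153.564 × 2.5850 ≈ 799.393 ms.

799.4 ms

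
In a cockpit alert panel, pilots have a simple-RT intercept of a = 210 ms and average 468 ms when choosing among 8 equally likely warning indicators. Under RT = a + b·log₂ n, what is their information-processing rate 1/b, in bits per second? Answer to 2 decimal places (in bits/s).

11.63 bits/s

Choice component = 468 − 210 = 258 ms over log₂(8) = 3 bits.
b = 258 / 3 = 86.000 ms/bit, so 1/b = 11.628 bits/s.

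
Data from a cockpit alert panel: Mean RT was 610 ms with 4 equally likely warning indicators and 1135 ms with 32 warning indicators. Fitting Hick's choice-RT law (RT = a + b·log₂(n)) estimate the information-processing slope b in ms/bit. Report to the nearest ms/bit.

b = (RT₂ − RT₁)/(log₂ n₂ − log₂ n₁) = (1135 − 610)/(5 − 2) = 175 ms/bit.

175 ms/bit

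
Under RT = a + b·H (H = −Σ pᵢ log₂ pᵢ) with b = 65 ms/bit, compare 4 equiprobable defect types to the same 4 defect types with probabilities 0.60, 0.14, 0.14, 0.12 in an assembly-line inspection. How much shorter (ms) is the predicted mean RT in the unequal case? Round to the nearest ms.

Equiprobable entropy H₀ = log₂ 4 = 2.0000 bits.
Skewed entropy H = −Σ pᵢ log₂ pᵢ = 1.6035 bits.
ΔRT = b·(H₀ − H) = 65 × 0.3965 = 25.77 ms.

26 ms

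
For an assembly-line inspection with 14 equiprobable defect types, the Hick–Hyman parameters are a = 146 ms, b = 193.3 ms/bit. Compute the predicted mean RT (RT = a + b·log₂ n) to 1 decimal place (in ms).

882.0 ms

log₂(14) = 3.8074 bits, so RT = 146 + 193.3 × 3.8074 ≈ 881.962 ms.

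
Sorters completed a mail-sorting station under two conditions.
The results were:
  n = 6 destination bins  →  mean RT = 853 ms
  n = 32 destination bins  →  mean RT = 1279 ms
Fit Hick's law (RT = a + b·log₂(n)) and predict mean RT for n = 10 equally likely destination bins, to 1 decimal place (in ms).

983.0 ms

With log₂ n on the abscissa the relation is linear; from the two conditions:
  b = (1279 − 853) / (log₂ 32 − log₂ 6) = 426 / (5 − 2.5850) = 176.395 ms/bit
  a = 853 − 176.395 × 2.5850 = 397.026 ms
Then RT(10) = 397.026 + 176.395 × log₂ 10 = 397.026 + 176.395 × 3.3219 ≈ 982.997 ms.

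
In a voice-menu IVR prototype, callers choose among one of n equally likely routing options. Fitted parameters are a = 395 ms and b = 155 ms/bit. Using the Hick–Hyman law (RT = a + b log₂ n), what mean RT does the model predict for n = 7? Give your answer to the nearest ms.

log₂(7) = 2.8074 bits, so RT = 395 + 155 × 2.8074 ≈ 830.140 ms.

830 ms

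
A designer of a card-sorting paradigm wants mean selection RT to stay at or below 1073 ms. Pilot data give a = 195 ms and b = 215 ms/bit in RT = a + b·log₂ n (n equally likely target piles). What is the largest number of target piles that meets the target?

16

Information budget: (1073 − 195)/215 = 4.0837 bits, so n ≤ 2^4.0837 = 16.956 → at most 16.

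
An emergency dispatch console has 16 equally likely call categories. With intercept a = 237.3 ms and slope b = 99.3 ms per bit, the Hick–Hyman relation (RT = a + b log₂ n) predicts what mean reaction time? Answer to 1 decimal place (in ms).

634.5 ms

log₂(16) = 4 bits, so RT = 237.3 + 99.3 × 4 ≈ 634.500 ms.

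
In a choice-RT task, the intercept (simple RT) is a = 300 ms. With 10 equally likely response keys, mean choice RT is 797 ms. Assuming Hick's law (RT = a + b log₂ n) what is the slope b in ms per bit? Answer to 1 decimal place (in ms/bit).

149.6 ms/bit

b = (797 − 300) / log₂(10) = 497 / 3.3219 = 149.612 ms/bit.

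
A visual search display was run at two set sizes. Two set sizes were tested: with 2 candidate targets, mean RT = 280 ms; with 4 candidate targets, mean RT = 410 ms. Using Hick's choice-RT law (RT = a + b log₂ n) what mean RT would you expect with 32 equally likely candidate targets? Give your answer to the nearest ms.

800 ms

With log₂ n on the abscissa the relation is linear; from the two conditions:
  b = (410 − 280) / (log₂ 4 − log₂ 2) = 130 / (2 − 1) = 130 ms/bit
  a = 280 − 130 × 1 = 150 ms
Then RT(32) = 150 + 130 × log₂ 32 = 150 + 130 × 5 ≈ 800.000 ms.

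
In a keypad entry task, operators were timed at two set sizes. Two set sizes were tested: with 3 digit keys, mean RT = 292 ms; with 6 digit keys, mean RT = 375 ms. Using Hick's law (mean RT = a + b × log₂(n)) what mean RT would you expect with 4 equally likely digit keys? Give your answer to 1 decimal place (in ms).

With log₂ n on the abscissa the relation is linear; from the two conditions:
  b = (375 − 292) / (log₂ 6 − log₂ 3) = 83 / (2.5850 − 1.5850) = 83.000 ms/bit
  a = 292 − 83.000 × 1.5850 = 160.448 ms
Then RT(4) = 160.448 + 83.000 × log₂ 4 = 160.448 + 83.000 × 2 ≈ 326.448 ms.

326.4 ms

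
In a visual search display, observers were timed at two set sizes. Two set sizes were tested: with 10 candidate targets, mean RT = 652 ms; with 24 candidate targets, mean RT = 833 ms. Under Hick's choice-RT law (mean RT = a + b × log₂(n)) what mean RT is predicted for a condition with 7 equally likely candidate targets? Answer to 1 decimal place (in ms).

With log₂ n on the abscissa the relation is linear; from the two conditions:
  b = (833 − 652) / (log₂ 24 − log₂ 10) = 181 / (4.5850 − 3.3219) = 143.306 ms/bit
  a = 652 − 143.306 × 3.3219 = 175.949 ms
Then RT(7) = 175.949 + 143.306 × log₂ 7 = 175.949 + 143.306 × 2.8074 ≈ 578.259 ms.

578.3 ms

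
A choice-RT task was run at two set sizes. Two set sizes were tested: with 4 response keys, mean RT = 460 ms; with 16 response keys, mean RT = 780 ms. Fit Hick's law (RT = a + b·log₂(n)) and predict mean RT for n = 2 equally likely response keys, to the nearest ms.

300 ms

Solve the two-equation system in a and b:
  b = (780 − 460) / (log₂ 16 − log₂ 4) = 320 / (4 − 2) = 160 ms/bit
  a = 460 − 160 × 2 = 140 ms
Then RT(2) = 140 + 160 × log₂ 2 = 140 + 160 × 1 ≈ 300.000 ms.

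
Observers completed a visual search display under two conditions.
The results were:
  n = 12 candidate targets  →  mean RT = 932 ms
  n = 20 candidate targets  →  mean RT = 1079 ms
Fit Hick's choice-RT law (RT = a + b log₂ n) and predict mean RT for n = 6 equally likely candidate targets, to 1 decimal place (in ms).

RT is linear in log₂ n, so two points fix the line:
  b = (1079 − 932) / (log₂ 20 − log₂ 12) = 147 / (4.3219 − 3.5850) = 199.467 ms/bit
  a = 932 − 199.467 × 3.5850 = 216.920 ms
Then RT(6) = 216.920 + 199.467 × log₂ 6 = 216.920 + 199.467 × 2.5850 ≈ 732.533 ms.

732.5 ms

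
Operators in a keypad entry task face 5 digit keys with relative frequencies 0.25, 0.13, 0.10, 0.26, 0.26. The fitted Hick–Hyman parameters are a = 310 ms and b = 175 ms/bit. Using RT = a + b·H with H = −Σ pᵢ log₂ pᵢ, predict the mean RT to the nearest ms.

699 ms

H = 0.25·log₂(1/0.25) + 0.13·log₂(1/0.13) + 0.10·log₂(1/0.10) + 0.26·log₂(1/0.26) + 0.26·log₂(1/0.26) = 2.2254 bits.
RT = 310 + 175 × 2.2254 = 699.45 ms.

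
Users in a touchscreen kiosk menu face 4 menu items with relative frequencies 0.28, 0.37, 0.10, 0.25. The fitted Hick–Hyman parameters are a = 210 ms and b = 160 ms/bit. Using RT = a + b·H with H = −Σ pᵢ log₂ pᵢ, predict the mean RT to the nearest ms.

Entropy contributions −pᵢ log₂ pᵢ: 0.5142, 0.5307, 0.3322, 0.5000; sum H = 1.8771 bits.
RT = a + bH = 210 + 160·1.8771 = 510.34 ms.

510 ms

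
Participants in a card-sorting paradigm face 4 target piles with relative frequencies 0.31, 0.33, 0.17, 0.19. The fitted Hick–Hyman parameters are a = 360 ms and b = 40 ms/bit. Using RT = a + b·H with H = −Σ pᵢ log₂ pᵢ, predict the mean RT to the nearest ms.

Entropy contributions −pᵢ log₂ pᵢ: 0.5238, 0.5278, 0.4346, 0.4552; sum H = 1.9414 bits.
RT = a + bH = 360 + 40·1.9414 = 437.66 ms.

438 ms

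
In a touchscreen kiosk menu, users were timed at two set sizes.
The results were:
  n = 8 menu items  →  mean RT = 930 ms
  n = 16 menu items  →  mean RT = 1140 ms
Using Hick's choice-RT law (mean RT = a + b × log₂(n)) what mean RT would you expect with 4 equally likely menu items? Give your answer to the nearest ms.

Solve the two-equation system in a and b:
  b = (1140 − 930) / (log₂ 16 − log₂ 8) = 210 / (4 − 3) = 210 ms/bit
  a = 930 − 210 × 3 = 300 ms
Then RT(4) = 300 + 210 × log₂ 4 = 300 + 210 × 2 ≈ 720.000 ms.

720 ms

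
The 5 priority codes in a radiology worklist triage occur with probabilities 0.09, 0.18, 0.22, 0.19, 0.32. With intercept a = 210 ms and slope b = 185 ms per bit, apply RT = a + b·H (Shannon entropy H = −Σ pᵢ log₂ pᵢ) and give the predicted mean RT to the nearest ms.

621 ms

H = 0.09·log₂(1/0.09) + 0.18·log₂(1/0.18) + 0.22·log₂(1/0.22) + 0.19·log₂(1/0.19) + 0.32·log₂(1/0.32) = 2.2198 bits.
RT = 210 + 185 × 2.2198 = 620.66 ms.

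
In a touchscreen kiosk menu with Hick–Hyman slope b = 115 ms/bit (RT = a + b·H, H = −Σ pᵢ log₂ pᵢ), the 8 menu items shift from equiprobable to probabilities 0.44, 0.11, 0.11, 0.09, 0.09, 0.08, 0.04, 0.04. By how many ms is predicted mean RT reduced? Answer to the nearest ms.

Equiprobable entropy H₀ = log₂ 8 = 3.0000 bits.
Skewed entropy H = −Σ pᵢ log₂ pᵢ = 2.5100 bits.
ΔRT = b·(H₀ − H) = 115 × 0.4900 = 56.34 ms.

56 ms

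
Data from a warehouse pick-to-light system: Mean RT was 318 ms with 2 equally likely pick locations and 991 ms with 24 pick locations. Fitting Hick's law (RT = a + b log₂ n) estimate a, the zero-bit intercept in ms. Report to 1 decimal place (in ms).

130.3 ms

Slope: b = (991 − 318) / (log₂ 24 − log₂ 2) = 673/3.5850 = 187.729 ms/bit.
a = RT₁ − b·log₂ n₁ = 318 − 187.729 × 1 = 130.271 ms.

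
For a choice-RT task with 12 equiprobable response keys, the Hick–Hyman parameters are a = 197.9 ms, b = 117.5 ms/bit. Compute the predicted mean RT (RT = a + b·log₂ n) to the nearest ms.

619 ms

log₂(12) = 3.5850 bits, so RT = 197.9 + 117.5 × 3.5850 ≈ 619.133 ms.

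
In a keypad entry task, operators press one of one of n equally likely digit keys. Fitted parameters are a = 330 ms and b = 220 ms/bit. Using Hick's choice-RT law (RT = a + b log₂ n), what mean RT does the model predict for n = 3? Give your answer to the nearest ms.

679 ms

log₂(3) = 1.5850 bits, so RT = 330 + 220 × 1.5850 ≈ 678.692 ms.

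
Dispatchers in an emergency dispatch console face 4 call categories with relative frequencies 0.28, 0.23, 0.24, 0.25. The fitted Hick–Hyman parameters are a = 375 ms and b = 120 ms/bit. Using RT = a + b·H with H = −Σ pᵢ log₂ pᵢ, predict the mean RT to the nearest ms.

615 ms

H = 0.28·log₂(1/0.28) + 0.23·log₂(1/0.23) + 0.24·log₂(1/0.24) + 0.25·log₂(1/0.25) = 1.9960 bits.
RT = 375 + 120 × 1.9960 = 614.52 ms.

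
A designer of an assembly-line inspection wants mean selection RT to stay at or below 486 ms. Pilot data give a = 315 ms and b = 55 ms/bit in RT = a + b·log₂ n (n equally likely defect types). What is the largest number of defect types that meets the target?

8

Set 315 + 55·log₂ n ≤ 486 → log₂ n ≤ (486 − 315)/55 = 3.1091.
So n ≤ 2^3.1091 = 8.628; the largest integer n is 8.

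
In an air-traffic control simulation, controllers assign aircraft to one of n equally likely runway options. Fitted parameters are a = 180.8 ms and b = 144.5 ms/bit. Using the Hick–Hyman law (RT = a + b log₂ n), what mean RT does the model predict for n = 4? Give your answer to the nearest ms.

log₂(4) = 2 bits, so RT = 180.8 + 144.5 × 2 ≈ 469.800 ms.

470 ms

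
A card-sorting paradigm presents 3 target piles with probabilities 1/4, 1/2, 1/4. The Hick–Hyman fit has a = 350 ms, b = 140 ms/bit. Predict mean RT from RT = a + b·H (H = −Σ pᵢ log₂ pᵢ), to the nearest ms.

560 ms

H = −Σ pᵢ log₂ pᵢ = 0.25·2 + 0.5·1 + 0.25·2 = 1.500 bits.
RT = 350 + 140 × 1.500 = 560.00 ms.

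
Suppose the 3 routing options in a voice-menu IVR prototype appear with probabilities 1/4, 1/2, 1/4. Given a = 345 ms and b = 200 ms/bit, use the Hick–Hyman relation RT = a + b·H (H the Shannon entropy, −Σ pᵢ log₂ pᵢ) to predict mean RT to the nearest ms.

Each term −pᵢ log₂ pᵢ: 0.25·2 + 0.5·1 + 0.25·2; summed, H = 1.500 bits.
Mean RT = a + bH = 345 + 200·1.500 = 645.00 ms.

645 ms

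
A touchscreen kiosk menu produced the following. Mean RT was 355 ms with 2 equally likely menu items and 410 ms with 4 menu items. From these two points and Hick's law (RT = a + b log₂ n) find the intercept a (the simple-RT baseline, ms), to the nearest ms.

Slope: b = (410 − 355) / (log₂ 4 − log₂ 2) = 55/1.0000 = 55 ms/bit.
Intercept: a = 355 − 55·log₂(2) = 300.000 ms.

300 ms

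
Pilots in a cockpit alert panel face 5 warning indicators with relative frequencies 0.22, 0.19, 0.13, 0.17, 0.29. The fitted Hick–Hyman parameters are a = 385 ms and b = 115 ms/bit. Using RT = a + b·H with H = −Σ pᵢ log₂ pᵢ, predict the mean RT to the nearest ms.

H = 0.22·log₂(1/0.22) + 0.19·log₂(1/0.19) + 0.13·log₂(1/0.13) + 0.17·log₂(1/0.17) + 0.29·log₂(1/0.29) = 2.2709 bits.
RT = 385 + 115 × 2.2709 = 646.16 ms.

646 ms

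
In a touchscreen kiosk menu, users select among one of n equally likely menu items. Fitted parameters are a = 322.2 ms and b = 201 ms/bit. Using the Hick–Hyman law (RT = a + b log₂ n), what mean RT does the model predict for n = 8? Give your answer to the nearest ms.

log₂(8) = 3 bits, so RT = 322.2 + 201 × 3 ≈ 925.200 ms.

925 ms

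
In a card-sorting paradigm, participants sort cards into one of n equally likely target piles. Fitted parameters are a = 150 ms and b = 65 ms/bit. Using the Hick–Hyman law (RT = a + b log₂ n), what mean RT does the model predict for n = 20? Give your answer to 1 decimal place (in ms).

log₂(20) = 4.3219 bits, so RT = 150 + 65 × 4.3219 ≈ 430.925 ms.

430.9 ms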